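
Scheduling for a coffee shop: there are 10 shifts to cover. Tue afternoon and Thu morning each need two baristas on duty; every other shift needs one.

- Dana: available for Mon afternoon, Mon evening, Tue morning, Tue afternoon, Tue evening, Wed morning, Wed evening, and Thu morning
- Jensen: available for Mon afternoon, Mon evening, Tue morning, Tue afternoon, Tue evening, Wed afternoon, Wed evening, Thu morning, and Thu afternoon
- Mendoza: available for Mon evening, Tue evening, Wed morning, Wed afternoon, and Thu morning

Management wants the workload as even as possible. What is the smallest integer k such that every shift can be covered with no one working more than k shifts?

4

With 3 baristas and 12 worker-slots to fill, someone must work at least ⌈12/3⌉ = 4 shifts, so k ≥ 4.
k = 4 works: Mon afternoon→Dana, Mon evening→Mendoza, Tue morning→Dana, Tue afternoon→Dana+Jensen, Tue evening→Mendoza, Wed morning→Dana, Wed afternoon→Mendoza, Wed evening→Jensen, Thu morning→Jensen+Mendoza, Thu afternoon→Jensen.
Loads: Dana 4, Jensen 4, Mendoza 4 — all ≤ 4.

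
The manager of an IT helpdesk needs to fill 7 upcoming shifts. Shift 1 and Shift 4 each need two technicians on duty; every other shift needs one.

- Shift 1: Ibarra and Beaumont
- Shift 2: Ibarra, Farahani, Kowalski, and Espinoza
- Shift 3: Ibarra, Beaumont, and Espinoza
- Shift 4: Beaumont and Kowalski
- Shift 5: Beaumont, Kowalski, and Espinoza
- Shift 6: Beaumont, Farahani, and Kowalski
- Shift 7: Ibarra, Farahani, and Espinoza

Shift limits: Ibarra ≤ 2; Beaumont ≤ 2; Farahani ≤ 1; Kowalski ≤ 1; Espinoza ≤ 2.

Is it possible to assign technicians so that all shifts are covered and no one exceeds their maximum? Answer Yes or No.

No

Total capacity is 2+2+1+1+2 = 8 but 9 worker-slots are needed — infeasible.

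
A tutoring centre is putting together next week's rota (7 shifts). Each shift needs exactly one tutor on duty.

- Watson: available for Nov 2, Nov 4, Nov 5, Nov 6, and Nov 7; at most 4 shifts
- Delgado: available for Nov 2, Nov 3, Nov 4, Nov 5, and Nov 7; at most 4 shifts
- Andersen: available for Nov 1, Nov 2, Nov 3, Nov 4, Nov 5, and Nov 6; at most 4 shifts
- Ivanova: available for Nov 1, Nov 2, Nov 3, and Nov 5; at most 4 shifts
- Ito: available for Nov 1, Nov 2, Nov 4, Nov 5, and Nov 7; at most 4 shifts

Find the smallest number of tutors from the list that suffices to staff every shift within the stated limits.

7 slots to fill and no one can take more than 4, so at least ⌈7/4⌉ = 2 tutors are needed.
Watson and Andersen alone can cover everything: Nov 1→Andersen, Nov 2→Watson, Nov 3→Andersen, Nov 4→Watson, Nov 5→Watson, Nov 6→Andersen, Nov 7→Watson.

2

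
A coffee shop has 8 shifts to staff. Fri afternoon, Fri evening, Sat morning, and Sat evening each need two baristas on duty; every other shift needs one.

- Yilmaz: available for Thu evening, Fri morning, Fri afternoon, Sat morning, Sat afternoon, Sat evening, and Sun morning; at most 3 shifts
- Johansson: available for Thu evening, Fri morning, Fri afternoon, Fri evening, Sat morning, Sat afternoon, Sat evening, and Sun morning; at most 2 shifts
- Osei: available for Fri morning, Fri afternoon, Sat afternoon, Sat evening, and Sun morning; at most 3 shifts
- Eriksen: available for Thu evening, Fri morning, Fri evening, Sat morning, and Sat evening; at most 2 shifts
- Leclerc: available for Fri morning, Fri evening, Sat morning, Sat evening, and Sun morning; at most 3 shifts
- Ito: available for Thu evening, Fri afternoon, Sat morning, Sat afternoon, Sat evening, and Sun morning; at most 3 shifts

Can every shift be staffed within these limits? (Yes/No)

One valid schedule: Thu evening→Yilmaz, Fri morning→Yilmaz, Fri afternoon→Osei+Ito, Fri evening→Johansson+Eriksen, Sat morning→Eriksen+Leclerc, Sat afternoon→Yilmaz, Sat evening→Osei+Leclerc, Sun morning→Johansson.
Loads: Yilmaz 3/3, Johansson 2/2, Osei 2/3, Eriksen 2/2, Leclerc 2/3, Ito 1/3 — all within limits.

Yes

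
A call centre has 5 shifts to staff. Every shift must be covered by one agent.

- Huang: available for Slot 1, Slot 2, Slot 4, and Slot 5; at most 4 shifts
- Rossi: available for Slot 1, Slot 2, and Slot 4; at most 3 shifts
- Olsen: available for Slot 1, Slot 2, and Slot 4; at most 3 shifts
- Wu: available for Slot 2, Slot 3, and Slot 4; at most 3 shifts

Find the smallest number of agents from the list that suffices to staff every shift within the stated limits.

2

5 slots to fill and no one can take more than 4, so at least ⌈5/4⌉ = 2 agents are needed.
Huang and Wu alone can cover everything: Slot 1→Huang, Slot 2→Huang, Slot 3→Wu, Slot 4→Huang, Slot 5→Huang.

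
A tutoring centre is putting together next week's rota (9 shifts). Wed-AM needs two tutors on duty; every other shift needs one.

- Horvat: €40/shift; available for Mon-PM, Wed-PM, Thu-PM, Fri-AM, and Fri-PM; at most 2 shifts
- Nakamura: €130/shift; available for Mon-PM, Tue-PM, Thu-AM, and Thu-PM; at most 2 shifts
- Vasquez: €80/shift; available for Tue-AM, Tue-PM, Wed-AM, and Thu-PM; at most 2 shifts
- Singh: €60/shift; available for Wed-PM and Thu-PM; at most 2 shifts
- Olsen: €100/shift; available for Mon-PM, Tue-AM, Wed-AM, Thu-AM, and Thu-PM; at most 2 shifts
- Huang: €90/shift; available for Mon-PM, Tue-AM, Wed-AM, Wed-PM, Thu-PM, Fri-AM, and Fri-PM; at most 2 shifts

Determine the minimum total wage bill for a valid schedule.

€740

Picking the cheapest available tutor for each shift independently would cost €630, but that ignores the shift limits.
An optimal schedule: Mon-PM→Huang, Tue-AM→Vasquez, Tue-PM→Vasquez, Wed-AM→Huang+Olsen, Wed-PM→Singh, Thu-AM→Olsen, Thu-PM→Singh, Fri-AM→Horvat, Fri-PM→Horvat.
Total: 90 + 80 + 80 + 90 + 100 + 60 + 100 + 60 + 40 + 40 = €740.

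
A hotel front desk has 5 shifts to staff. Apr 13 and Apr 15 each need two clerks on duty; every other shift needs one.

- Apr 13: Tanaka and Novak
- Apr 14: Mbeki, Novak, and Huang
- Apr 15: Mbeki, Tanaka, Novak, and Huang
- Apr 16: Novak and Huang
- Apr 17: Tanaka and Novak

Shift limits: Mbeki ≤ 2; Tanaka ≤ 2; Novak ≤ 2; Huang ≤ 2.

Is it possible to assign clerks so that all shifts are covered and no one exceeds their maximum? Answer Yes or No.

Yes

Apr 13 can only be covered by Tanaka and Novak, so that assignment is forced.
One valid schedule: Apr 13→Tanaka+Novak, Apr 14→Mbeki, Apr 15→Mbeki+Huang, Apr 16→Novak, Apr 17→Tanaka.
Loads: Mbeki 2/2, Tanaka 2/2, Novak 2/2, Huang 1/2 — all within limits.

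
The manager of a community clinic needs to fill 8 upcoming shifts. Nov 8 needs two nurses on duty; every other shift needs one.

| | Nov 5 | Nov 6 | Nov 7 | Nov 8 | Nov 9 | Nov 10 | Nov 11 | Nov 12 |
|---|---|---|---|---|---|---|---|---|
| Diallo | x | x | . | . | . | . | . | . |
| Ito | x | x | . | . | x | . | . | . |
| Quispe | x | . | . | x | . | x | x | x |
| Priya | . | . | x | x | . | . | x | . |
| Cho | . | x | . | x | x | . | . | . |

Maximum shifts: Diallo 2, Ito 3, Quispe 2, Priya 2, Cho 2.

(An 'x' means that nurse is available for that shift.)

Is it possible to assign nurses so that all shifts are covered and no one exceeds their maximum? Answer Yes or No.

Total capacity is 11 and 9 slots are needed, so capacity alone doesn't rule it out.
Shifts {Nov 7, Nov 8, Nov 10, Nov 11, Nov 12} need 6 worker-slots in total, but the nurses available for any of those shifts (Quispe, Priya, and Cho) can supply at most 5 among them. So no valid schedule exists.

No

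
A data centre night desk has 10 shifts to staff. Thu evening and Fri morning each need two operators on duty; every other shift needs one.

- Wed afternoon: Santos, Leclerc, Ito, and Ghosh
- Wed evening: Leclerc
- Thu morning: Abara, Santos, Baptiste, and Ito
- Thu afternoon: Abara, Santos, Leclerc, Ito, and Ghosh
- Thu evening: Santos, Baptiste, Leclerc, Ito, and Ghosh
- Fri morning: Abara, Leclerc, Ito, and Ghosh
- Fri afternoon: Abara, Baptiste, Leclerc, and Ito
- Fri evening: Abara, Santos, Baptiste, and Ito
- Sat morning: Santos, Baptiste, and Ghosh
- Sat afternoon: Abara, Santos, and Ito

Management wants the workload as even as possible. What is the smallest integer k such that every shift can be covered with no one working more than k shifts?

With 6 operators and 12 worker-slots to fill, someone must work at least ⌈12/6⌉ = 2 shifts, so k ≥ 2.
k = 2 works: Wed afternoon→Santos, Wed evening→Leclerc, Thu morning→Abara, Thu afternoon→Leclerc, Thu evening→Ito+Ghosh, Fri morning→Ito+Ghosh, Fri afternoon→Baptiste, Fri evening→Baptiste, Sat morning→Santos, Sat afternoon→Abara.
Loads: Abara 2, Santos 2, Baptiste 2, Leclerc 2, Ito 2, Ghosh 2 — all ≤ 2.

2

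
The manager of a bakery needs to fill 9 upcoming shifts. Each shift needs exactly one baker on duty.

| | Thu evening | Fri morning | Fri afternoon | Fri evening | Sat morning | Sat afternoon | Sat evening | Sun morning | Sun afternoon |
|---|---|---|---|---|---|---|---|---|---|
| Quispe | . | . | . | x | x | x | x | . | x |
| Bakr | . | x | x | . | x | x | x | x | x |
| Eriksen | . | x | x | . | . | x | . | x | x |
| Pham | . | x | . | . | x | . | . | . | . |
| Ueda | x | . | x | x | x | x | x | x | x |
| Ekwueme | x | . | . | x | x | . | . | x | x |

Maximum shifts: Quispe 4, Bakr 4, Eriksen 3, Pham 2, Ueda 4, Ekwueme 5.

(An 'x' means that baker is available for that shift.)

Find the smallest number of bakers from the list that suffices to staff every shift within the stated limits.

2

9 slots to fill and no one can take more than 5, so at least ⌈9/5⌉ = 2 bakers are needed.
Bakr and Ekwueme alone can cover everything: Thu evening→Ekwueme, Fri morning→Bakr, Fri afternoon→Bakr, Fri evening→Ekwueme, Sat morning→Ekwueme, Sat afternoon→Bakr, Sat evening→Bakr, Sun morning→Ekwueme, Sun afternoon→Ekwueme.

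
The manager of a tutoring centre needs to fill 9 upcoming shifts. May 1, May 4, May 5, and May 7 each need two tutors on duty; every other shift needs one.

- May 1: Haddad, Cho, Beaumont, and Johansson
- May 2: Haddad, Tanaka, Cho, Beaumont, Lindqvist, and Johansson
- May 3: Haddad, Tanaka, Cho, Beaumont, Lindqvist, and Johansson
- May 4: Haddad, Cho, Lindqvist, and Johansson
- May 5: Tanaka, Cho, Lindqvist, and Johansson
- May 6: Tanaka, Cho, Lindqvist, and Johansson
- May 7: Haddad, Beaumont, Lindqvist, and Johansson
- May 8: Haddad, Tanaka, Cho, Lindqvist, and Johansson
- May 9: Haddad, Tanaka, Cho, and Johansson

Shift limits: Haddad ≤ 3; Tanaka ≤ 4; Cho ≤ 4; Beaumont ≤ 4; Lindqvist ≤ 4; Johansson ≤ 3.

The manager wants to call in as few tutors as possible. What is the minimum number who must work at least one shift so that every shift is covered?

13 slots to fill and no one can take more than 4, so at least ⌈13/4⌉ = 4 tutors are needed.
Haddad, Tanaka, Cho, and Beaumont alone can cover everything: May 1→Haddad+Cho, May 2→Cho, May 3→Beaumont, May 4→Haddad+Cho, May 5→Tanaka+Cho, May 6→Tanaka, May 7→Haddad+Beaumont, May 8→Tanaka, May 9→Tanaka.

4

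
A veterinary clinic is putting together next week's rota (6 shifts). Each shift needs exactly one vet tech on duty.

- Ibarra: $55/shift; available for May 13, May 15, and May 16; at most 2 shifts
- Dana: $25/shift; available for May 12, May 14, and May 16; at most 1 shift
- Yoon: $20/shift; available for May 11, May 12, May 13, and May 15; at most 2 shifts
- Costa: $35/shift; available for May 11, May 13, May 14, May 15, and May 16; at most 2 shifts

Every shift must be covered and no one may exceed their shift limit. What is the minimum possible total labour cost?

$190

Picking the cheapest available vet tech for each shift independently would cost $130, but that ignores the shift limits.
An optimal schedule: May 11→Yoon, May 12→Yoon, May 13→Costa, May 14→Dana, May 15→Costa, May 16→Ibarra.
Total: 20 + 20 + 35 + 25 + 35 + 55 = $190.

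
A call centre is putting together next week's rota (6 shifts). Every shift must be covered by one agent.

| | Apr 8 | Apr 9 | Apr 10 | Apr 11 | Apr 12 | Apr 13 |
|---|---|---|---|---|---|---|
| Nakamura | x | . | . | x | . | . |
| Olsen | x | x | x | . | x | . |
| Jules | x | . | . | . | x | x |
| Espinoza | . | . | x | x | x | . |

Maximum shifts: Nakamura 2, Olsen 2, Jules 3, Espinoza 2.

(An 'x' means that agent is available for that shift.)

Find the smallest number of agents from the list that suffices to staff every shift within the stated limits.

3

6 slots to fill and no one can take more than 3, so at least ⌈6/3⌉ = 2 agents are needed.
Any 2 agents together have capacity at most 3+2 = 5 < 6 slots, so 2 can never suffice.
Nakamura, Olsen, and Jules alone can cover everything: Apr 8→Nakamura, Apr 9→Olsen, Apr 10→Olsen, Apr 11→Nakamura, Apr 12→Jules, Apr 13→Jules.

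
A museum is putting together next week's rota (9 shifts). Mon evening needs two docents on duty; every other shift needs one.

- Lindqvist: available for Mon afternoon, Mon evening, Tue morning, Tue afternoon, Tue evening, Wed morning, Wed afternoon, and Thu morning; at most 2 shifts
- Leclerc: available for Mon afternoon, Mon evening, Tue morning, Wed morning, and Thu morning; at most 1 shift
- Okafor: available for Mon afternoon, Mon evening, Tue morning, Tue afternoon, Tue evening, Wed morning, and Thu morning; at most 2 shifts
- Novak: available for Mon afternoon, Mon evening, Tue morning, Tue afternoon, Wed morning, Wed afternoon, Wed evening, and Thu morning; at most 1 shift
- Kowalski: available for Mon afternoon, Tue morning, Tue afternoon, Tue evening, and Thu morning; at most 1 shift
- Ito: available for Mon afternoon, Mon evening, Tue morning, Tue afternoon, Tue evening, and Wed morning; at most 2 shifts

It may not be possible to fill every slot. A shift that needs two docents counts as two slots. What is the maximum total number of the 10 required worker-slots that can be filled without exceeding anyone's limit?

9

Total capacity across all docents is 2+1+2+1+1+2 = 9, and 10 slots are needed, so at most 9 can be filled.
An assignment achieving 9: Mon afternoon→Ito, Mon evening→Leclerc+Okafor, Tue afternoon→Okafor, Tue evening→Lindqvist, Wed morning→Ito, Wed afternoon→Lindqvist, Wed evening→Novak, Thu morning→Kowalski.
Loads: Lindqvist 2/2, Leclerc 1/1, Okafor 2/2, Novak 1/1, Kowalski 1/1, Ito 2/2.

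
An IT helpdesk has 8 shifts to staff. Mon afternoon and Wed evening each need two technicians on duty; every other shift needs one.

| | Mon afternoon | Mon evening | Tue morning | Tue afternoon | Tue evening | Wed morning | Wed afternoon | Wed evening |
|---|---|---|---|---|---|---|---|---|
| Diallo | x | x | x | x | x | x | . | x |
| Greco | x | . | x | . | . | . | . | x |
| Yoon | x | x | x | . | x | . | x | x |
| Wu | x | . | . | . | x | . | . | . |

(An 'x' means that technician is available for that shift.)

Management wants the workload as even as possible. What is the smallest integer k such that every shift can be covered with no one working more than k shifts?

3

With 4 technicians and 10 worker-slots to fill, someone must work at least ⌈10/4⌉ = 3 shifts, so k ≥ 3.
k = 3 works: Mon afternoon→Greco+Wu, Mon evening→Diallo, Tue morning→Greco, Tue afternoon→Diallo, Tue evening→Yoon, Wed morning→Diallo, Wed afternoon→Yoon, Wed evening→Greco+Yoon.
Loads: Diallo 3, Greco 3, Yoon 3, Wu 1 — all ≤ 3.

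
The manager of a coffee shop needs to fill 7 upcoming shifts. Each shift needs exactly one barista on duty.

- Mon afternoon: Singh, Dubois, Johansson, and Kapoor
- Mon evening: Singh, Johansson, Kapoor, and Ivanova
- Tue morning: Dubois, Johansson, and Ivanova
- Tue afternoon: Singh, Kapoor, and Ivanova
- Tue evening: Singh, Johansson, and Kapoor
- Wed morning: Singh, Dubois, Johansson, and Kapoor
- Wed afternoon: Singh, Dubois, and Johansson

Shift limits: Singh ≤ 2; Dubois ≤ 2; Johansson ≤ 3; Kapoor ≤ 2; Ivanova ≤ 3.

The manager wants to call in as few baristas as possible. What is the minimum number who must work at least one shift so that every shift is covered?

7 slots to fill and no one can take more than 3, so at least ⌈7/3⌉ = 3 baristas are needed.
Singh, Dubois, and Johansson alone can cover everything: Mon afternoon→Dubois, Mon evening→Singh, Tue morning→Dubois, Tue afternoon→Singh, Tue evening→Johansson, Wed morning→Johansson, Wed afternoon→Johansson.

3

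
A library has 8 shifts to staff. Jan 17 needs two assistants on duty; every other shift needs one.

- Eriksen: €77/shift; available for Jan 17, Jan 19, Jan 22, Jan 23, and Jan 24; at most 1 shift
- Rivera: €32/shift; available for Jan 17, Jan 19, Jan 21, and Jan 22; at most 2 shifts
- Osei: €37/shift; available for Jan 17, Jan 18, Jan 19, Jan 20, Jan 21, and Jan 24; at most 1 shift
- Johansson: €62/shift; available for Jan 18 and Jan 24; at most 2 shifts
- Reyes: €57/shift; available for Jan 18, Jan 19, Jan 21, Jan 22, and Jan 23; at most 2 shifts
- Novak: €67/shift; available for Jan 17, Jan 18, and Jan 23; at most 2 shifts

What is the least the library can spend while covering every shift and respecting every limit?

€473

Jan 20 can only be covered by Osei, so that assignment is forced.
Picking the cheapest available assistant for each shift independently would cost €333, but that ignores the shift limits.
An optimal schedule: Jan 17→Rivera+Novak, Jan 18→Johansson, Jan 19→Reyes, Jan 20→Osei, Jan 21→Rivera, Jan 22→Reyes, Jan 23→Novak, Jan 24→Johansson.
Total: 32 + 67 + 62 + 57 + 37 + 32 + 57 + 67 + 62 = €473.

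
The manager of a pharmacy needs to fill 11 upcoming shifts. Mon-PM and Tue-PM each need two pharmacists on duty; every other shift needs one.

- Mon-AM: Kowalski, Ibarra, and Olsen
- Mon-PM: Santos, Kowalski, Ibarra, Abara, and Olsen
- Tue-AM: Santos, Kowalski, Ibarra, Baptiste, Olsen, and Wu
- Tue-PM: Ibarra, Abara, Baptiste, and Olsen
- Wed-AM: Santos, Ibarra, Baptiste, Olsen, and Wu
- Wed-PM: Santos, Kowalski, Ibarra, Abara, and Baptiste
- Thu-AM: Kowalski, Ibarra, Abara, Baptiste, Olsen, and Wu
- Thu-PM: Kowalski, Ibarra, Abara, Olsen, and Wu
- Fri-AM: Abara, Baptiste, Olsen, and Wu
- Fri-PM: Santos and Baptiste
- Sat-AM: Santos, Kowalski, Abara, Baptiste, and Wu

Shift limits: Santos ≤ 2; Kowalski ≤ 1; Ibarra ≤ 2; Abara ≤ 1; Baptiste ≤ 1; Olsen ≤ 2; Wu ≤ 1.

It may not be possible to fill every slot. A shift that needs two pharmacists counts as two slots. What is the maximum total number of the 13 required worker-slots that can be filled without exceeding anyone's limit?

Total capacity across all pharmacists is 2+1+2+1+1+2+1 = 10, and 13 slots are needed, so at most 10 can be filled.
An assignment achieving 10: Mon-AM→Kowalski, Mon-PM→Santos+Ibarra, Tue-PM→Ibarra+Abara, Wed-AM→Olsen, Thu-PM→Olsen, Fri-AM→Baptiste, Fri-PM→Santos, Sat-AM→Wu.
Loads: Santos 2/2, Kowalski 1/1, Ibarra 2/2, Abara 1/1, Baptiste 1/1, Olsen 2/2, Wu 1/1.

10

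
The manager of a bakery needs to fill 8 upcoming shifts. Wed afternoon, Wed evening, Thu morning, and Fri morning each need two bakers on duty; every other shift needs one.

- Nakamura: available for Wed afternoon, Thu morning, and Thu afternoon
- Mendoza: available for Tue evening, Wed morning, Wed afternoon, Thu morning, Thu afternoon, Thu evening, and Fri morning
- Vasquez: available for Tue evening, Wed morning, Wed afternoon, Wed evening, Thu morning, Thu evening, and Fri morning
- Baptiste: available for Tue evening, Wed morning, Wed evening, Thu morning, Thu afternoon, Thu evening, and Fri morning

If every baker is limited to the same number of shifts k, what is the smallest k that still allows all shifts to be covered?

With 4 bakers and 12 worker-slots to fill, someone must work at least ⌈12/4⌉ = 3 shifts, so k ≥ 3.
k = 3 works: Tue evening→Mendoza, Wed morning→Mendoza, Wed afternoon→Nakamura+Mendoza, Wed evening→Vasquez+Baptiste, Thu morning→Nakamura+Baptiste, Thu afternoon→Nakamura, Thu evening→Vasquez, Fri morning→Vasquez+Baptiste.
Loads: Nakamura 3, Mendoza 3, Vasquez 3, Baptiste 3 — all ≤ 3.

3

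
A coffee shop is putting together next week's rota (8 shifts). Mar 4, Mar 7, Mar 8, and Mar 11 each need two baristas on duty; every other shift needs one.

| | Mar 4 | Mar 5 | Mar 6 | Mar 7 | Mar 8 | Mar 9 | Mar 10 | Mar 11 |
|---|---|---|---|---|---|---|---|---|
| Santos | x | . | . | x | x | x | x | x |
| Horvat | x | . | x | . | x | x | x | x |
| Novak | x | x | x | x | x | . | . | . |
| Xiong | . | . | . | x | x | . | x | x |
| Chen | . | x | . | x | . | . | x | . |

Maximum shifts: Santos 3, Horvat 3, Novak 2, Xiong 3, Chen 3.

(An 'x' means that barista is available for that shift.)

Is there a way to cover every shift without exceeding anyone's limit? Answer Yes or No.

One valid schedule: Mar 4→Santos+Horvat, Mar 5→Novak, Mar 6→Horvat, Mar 7→Xiong+Chen, Mar 8→Novak+Xiong, Mar 9→Santos, Mar 10→Xiong, Mar 11→Santos+Horvat.
Loads: Santos 3/3, Horvat 3/3, Novak 2/2, Xiong 3/3, Chen 1/3 — all within limits.

Yes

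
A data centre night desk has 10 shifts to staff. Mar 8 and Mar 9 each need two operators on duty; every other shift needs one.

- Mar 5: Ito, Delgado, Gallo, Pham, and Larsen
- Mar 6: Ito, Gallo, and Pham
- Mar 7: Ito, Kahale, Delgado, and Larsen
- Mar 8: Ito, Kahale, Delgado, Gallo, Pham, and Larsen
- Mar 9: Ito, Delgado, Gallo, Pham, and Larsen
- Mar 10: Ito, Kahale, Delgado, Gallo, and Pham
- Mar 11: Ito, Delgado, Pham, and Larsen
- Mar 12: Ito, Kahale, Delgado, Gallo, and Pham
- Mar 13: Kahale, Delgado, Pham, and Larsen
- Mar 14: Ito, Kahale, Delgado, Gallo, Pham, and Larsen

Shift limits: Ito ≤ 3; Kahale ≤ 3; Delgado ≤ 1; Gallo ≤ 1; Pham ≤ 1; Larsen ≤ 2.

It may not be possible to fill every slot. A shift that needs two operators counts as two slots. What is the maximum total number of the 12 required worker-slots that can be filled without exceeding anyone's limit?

Total capacity across all operators is 3+3+1+1+1+2 = 11, and 12 slots are needed, so at most 11 can be filled.
An assignment achieving 11: Mar 5→Delgado, Mar 6→Ito, Mar 7→Ito, Mar 8→Larsen, Mar 9→Gallo+Pham, Mar 10→Kahale, Mar 11→Ito, Mar 12→Kahale, Mar 13→Kahale, Mar 14→Larsen.
Loads: Ito 3/3, Kahale 3/3, Delgado 1/1, Gallo 1/1, Pham 1/1, Larsen 2/2.

11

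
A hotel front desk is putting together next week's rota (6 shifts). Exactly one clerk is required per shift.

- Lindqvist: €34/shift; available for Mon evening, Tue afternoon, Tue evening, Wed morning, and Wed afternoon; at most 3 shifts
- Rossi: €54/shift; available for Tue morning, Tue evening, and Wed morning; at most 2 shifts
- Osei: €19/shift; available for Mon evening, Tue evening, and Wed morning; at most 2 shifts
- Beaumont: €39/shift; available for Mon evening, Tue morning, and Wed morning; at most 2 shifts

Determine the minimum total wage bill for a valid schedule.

€179

Tue afternoon can only be covered by Lindqvist, so that assignment is forced.
Wed afternoon can only be covered by Lindqvist, so that assignment is forced.
Picking the cheapest available clerk for each shift independently would cost €164, but that ignores the shift limits.
An optimal schedule: Mon evening→Osei, Tue morning→Beaumont, Tue afternoon→Lindqvist, Tue evening→Osei, Wed morning→Lindqvist, Wed afternoon→Lindqvist.
Total: 19 + 39 + 34 + 19 + 34 + 34 = €179.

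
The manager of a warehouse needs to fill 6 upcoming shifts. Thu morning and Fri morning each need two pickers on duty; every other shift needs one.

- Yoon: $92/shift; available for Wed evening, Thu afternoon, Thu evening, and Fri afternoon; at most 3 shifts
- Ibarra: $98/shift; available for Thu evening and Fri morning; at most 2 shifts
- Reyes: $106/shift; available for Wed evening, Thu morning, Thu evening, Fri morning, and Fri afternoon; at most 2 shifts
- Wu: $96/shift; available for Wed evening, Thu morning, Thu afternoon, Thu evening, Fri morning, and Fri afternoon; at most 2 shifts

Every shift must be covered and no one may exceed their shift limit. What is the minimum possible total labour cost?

$770

Thu morning can only be covered by Reyes and Wu, so that assignment is forced.
Picking the cheapest available picker for each shift independently would cost $764, but that ignores the shift limits.
An optimal schedule: Wed evening→Yoon, Thu morning→Wu+Reyes, Thu afternoon→Yoon, Thu evening→Ibarra, Fri morning→Wu+Ibarra, Fri afternoon→Yoon.
Total: 92 + 96 + 106 + 92 + 98 + 96 + 98 + 92 = $770.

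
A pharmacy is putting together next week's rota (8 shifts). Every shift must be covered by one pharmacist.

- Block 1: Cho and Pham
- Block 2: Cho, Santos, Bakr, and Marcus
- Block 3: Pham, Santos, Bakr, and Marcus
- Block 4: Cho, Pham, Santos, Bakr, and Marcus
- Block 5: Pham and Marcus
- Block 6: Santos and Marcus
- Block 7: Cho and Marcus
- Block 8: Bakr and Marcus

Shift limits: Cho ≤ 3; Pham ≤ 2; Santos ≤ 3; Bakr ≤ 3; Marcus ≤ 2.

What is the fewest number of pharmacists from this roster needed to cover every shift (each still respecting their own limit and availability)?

3

8 slots to fill and no one can take more than 3, so at least ⌈8/3⌉ = 3 pharmacists are needed.
Cho, Santos, and Marcus alone can cover everything: Block 1→Cho, Block 2→Cho, Block 3→Santos, Block 4→Santos, Block 5→Marcus, Block 6→Santos, Block 7→Cho, Block 8→Marcus.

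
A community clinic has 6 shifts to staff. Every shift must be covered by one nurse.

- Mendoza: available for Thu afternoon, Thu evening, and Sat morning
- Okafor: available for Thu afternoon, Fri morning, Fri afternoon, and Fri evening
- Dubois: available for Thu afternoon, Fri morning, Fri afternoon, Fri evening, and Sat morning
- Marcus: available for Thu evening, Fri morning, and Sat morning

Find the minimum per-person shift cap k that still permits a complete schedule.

With 4 nurses and 6 worker-slots to fill, someone must work at least ⌈6/4⌉ = 2 shifts, so k ≥ 2.
k = 2 works: Thu afternoon→Mendoza, Thu evening→Mendoza, Fri morning→Dubois, Fri afternoon→Okafor, Fri evening→Okafor, Sat morning→Dubois.
Loads: Mendoza 2, Okafor 2, Dubois 2, Marcus 0 — all ≤ 2.

2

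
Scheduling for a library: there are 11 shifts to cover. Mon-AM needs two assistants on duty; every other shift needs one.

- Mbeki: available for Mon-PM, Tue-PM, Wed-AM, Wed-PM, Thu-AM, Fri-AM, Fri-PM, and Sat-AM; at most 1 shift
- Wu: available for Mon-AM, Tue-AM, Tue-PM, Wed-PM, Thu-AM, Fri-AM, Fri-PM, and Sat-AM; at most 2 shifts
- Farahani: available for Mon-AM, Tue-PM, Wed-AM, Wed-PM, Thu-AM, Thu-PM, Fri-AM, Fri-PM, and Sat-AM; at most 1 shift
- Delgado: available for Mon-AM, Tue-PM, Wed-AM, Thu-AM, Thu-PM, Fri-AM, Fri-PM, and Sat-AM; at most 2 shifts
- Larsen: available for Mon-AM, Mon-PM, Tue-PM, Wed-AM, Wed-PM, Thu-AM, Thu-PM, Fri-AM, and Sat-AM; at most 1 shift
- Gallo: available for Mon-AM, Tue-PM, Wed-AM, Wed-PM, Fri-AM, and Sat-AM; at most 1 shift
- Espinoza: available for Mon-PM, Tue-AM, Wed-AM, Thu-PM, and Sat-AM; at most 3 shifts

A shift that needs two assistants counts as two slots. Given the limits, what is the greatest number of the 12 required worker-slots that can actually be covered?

11

Total capacity across all assistants is 1+2+1+2+1+1+3 = 11, and 12 slots are needed, so at most 11 can be filled.
An assignment achieving 11: Mon-AM→Farahani+Delgado, Mon-PM→Mbeki, Tue-AM→Wu, Tue-PM→Gallo, Wed-AM→Espinoza, Wed-PM→Larsen, Thu-AM→Delgado, Thu-PM→Espinoza, Fri-PM→Wu, Sat-AM→Espinoza.
Loads: Mbeki 1/1, Wu 2/2, Farahani 1/1, Delgado 2/2, Larsen 1/1, Gallo 1/1, Espinoza 3/3.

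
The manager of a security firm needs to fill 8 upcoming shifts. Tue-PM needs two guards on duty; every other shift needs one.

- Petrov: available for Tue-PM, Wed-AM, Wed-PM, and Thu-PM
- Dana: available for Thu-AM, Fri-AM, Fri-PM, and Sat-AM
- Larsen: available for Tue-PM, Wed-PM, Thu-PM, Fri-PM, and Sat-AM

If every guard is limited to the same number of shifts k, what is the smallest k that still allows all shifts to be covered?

With 3 guards and 9 worker-slots to fill, someone must work at least ⌈9/3⌉ = 3 shifts, so k ≥ 3.
k = 3 works: Tue-PM→Petrov+Larsen, Wed-AM→Petrov, Wed-PM→Petrov, Thu-AM→Dana, Thu-PM→Larsen, Fri-AM→Dana, Fri-PM→Dana, Sat-AM→Larsen.
Loads: Petrov 3, Dana 3, Larsen 3 — all ≤ 3.

3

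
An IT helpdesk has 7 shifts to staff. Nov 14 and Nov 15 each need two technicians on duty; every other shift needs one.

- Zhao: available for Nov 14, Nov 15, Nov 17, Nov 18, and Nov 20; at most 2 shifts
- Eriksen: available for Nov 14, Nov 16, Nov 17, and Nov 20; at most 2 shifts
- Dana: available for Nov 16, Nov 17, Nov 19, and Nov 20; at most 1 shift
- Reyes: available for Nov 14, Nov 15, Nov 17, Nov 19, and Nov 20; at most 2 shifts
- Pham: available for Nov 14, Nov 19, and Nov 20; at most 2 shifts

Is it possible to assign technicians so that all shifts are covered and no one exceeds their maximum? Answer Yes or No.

Yes

Nov 15 can only be covered by Zhao and Reyes, so that assignment is forced.
Nov 18 can only be covered by Zhao, so that assignment is forced.
One valid schedule: Nov 14→Reyes+Pham, Nov 15→Zhao+Reyes, Nov 16→Eriksen, Nov 17→Eriksen, Nov 18→Zhao, Nov 19→Dana, Nov 20→Pham.
Loads: Zhao 2/2, Eriksen 2/2, Dana 1/1, Reyes 2/2, Pham 2/2 — all within limits.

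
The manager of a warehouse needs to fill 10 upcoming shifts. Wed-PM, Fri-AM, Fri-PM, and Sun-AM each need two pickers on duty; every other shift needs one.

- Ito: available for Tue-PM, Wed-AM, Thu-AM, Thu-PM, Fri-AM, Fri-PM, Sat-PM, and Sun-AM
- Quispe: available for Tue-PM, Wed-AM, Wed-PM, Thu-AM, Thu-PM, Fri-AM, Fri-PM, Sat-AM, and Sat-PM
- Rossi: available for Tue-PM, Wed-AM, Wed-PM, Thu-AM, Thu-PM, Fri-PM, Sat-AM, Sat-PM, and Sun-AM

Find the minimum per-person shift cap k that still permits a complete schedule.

5

With 3 pickers and 14 worker-slots to fill, someone must work at least ⌈14/3⌉ = 5 shifts, so k ≥ 5.
k = 5 works: Tue-PM→Ito, Wed-AM→Ito, Wed-PM→Quispe+Rossi, Thu-AM→Ito, Thu-PM→Quispe, Fri-AM→Ito+Quispe, Fri-PM→Quispe+Rossi, Sat-AM→Quispe, Sat-PM→Rossi, Sun-AM→Ito+Rossi.
Loads: Ito 5, Quispe 5, Rossi 4 — all ≤ 5.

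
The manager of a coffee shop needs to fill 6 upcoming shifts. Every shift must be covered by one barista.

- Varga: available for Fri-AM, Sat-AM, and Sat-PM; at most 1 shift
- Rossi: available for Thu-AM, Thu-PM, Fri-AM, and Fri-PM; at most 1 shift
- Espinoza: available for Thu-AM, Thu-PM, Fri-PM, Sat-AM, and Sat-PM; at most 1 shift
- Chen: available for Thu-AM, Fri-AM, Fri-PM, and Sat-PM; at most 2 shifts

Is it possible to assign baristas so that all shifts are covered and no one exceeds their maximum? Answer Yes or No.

No

Total capacity is 1+1+1+2 = 5 but 6 worker-slots are needed — infeasible.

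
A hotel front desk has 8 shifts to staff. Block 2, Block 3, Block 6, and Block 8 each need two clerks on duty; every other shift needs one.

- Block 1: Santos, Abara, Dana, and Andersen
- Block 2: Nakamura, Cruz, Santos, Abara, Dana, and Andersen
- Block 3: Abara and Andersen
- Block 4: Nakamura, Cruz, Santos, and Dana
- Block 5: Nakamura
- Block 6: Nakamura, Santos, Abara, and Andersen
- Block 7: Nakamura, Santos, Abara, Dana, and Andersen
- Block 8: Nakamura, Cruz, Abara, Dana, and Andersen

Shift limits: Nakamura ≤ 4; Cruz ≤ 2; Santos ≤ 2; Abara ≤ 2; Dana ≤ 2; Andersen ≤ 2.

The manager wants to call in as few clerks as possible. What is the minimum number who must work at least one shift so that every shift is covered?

12 slots to fill and no one can take more than 4, so at least ⌈12/4⌉ = 3 clerks are needed.
Any 4 clerks together have capacity at most 4+2+2+2 = 10 < 12 slots, so 4 can never suffice.
Nakamura, Cruz, Santos, Abara, and Andersen alone can cover everything: Block 1→Santos, Block 2→Cruz+Andersen, Block 3→Abara+Andersen, Block 4→Nakamura, Block 5→Nakamura, Block 6→Nakamura+Santos, Block 7→Nakamura, Block 8→Cruz+Abara.

5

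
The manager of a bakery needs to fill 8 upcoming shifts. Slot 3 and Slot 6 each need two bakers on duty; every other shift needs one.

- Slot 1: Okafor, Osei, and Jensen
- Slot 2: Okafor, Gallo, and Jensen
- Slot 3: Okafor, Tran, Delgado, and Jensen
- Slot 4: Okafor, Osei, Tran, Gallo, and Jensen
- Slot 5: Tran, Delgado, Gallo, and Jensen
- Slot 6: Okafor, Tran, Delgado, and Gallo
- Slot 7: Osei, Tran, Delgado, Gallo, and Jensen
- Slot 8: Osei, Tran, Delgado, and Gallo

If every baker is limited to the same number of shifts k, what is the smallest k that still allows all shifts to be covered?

2

With 6 bakers and 10 worker-slots to fill, someone must work at least ⌈10/6⌉ = 2 shifts, so k ≥ 2.
k = 2 works: Slot 1→Okafor, Slot 2→Okafor, Slot 3→Delgado+Jensen, Slot 4→Osei, Slot 5→Tran, Slot 6→Delgado+Gallo, Slot 7→Tran, Slot 8→Osei.
Loads: Okafor 2, Osei 2, Tran 2, Delgado 2, Gallo 1, Jensen 1 — all ≤ 2.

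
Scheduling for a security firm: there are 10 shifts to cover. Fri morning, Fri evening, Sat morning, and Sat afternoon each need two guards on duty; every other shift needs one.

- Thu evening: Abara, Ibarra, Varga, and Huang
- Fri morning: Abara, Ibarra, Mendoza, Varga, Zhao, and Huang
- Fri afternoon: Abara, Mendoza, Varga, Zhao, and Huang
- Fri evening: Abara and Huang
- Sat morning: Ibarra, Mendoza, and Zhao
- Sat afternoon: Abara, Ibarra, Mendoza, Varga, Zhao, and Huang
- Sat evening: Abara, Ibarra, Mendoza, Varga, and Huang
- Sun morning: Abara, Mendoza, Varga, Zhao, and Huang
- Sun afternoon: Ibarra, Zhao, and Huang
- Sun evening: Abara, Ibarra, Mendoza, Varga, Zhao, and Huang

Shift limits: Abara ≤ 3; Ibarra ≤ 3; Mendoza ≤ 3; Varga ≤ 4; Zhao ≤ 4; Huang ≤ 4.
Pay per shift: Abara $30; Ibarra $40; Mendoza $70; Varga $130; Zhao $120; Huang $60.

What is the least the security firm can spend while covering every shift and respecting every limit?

Fri evening can only be covered by Abara and Huang, so that assignment is forced.
Picking the cheapest available guard for each shift independently would cost $530, but that ignores the shift limits.
An optimal schedule: Thu evening→Abara, Fri morning→Huang+Mendoza, Fri afternoon→Abara, Fri evening→Abara+Huang, Sat morning→Ibarra+Mendoza, Sat afternoon→Mendoza+Zhao, Sat evening→Ibarra, Sun morning→Huang, Sun afternoon→Ibarra, Sun evening→Huang.
Total: 30 + 60 + 70 + 30 + 30 + 60 + 40 + 70 + 70 + 120 + 40 + 60 + 40 + 60 = $780.

$780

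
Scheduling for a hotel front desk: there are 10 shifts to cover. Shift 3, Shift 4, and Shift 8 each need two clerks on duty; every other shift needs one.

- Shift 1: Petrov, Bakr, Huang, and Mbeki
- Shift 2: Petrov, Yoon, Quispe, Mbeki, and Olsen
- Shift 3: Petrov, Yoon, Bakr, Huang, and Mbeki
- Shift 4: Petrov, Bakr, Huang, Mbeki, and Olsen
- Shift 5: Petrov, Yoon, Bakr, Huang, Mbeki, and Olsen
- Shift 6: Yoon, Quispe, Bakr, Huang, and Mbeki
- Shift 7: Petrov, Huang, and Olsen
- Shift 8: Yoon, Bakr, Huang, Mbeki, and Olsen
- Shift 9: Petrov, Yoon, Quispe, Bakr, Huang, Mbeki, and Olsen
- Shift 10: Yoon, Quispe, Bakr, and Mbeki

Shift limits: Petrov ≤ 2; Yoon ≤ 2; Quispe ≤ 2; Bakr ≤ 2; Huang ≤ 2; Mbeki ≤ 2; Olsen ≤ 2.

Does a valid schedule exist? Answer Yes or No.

One valid schedule: Shift 1→Petrov, Shift 2→Yoon, Shift 3→Bakr+Huang, Shift 4→Huang+Mbeki, Shift 5→Bakr, Shift 6→Quispe, Shift 7→Petrov, Shift 8→Mbeki+Olsen, Shift 9→Quispe, Shift 10→Yoon.
Loads: Petrov 2/2, Yoon 2/2, Quispe 2/2, Bakr 2/2, Huang 2/2, Mbeki 2/2, Olsen 1/2 — all within limits.

Yes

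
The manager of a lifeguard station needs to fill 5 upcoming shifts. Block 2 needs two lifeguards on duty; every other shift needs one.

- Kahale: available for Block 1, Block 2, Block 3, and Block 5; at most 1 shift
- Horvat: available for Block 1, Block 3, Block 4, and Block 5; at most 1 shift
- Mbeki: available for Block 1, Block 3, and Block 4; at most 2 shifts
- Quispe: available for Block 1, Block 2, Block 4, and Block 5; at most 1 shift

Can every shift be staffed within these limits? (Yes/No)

No

Shifts {Block 1, Block 2, Block 3, Block 4, Block 5} need 6 worker-slots in total, but the lifeguards available for any of those shifts (Kahale, Horvat, Mbeki, and Quispe) can supply at most 5 among them. So no valid schedule exists.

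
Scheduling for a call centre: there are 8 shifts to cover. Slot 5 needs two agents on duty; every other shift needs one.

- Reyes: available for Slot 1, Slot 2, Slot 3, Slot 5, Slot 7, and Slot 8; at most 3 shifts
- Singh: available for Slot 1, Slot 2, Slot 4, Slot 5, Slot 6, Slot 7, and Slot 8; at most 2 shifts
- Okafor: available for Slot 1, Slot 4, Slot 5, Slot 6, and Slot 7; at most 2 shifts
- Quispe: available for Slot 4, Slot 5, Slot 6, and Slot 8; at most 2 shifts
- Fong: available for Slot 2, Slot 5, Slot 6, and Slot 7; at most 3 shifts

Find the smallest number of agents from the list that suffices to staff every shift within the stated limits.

4

9 slots to fill and no one can take more than 3, so at least ⌈9/3⌉ = 3 agents are needed.
Any 3 agents together have capacity at most 3+3+2 = 8 < 9 slots, so 3 can never suffice.
Reyes, Singh, Okafor, and Quispe alone can cover everything: Slot 1→Reyes, Slot 2→Reyes, Slot 3→Reyes, Slot 4→Singh, Slot 5→Okafor+Quispe, Slot 6→Singh, Slot 7→Okafor, Slot 8→Quispe.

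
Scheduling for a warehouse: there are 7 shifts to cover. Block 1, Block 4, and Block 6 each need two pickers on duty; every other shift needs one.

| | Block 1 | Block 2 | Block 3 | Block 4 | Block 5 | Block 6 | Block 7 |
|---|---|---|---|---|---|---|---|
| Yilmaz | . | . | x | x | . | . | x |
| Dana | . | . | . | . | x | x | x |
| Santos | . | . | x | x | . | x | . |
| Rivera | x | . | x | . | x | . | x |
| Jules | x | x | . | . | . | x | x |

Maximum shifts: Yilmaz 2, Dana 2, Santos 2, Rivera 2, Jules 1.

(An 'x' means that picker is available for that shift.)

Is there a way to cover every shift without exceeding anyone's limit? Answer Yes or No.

No

Shifts {Block 1, Block 2} need 3 worker-slots in total, but the pickers available for any of those shifts (Rivera and Jules) can supply at most 2 among them. So no valid schedule exists.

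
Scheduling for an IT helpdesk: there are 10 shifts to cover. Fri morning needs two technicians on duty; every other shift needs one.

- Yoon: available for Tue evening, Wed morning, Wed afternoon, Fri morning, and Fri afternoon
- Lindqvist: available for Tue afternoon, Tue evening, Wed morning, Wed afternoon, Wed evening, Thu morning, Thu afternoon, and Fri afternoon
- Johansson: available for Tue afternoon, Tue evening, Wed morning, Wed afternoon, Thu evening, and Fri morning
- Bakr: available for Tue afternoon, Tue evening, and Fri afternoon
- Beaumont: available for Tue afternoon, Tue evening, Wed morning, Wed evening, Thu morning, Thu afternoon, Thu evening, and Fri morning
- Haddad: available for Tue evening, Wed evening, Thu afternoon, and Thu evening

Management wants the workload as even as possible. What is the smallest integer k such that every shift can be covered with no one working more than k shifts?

With 6 technicians and 11 worker-slots to fill, someone must work at least ⌈11/6⌉ = 2 shifts, so k ≥ 2.
k = 2 works: Tue afternoon→Bakr, Tue evening→Haddad, Wed morning→Beaumont, Wed afternoon→Yoon, Wed evening→Lindqvist, Thu morning→Lindqvist, Thu afternoon→Beaumont, Thu evening→Johansson, Fri morning→Yoon+Johansson, Fri afternoon→Bakr.
Loads: Yoon 2, Lindqvist 2, Johansson 2, Bakr 2, Beaumont 2, Haddad 1 — all ≤ 2.

2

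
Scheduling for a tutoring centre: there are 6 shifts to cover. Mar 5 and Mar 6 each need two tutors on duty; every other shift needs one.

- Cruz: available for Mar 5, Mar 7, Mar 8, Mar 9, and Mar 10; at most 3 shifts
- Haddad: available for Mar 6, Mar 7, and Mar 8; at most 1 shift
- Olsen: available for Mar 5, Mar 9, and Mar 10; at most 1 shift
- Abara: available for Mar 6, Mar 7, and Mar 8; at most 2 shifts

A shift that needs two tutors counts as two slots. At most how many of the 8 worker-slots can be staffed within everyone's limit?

7

Total capacity across all tutors is 3+1+1+2 = 7, and 8 slots are needed, so at most 7 can be filled.
An assignment achieving 7: Mar 5→Cruz+Olsen, Mar 6→Haddad+Abara, Mar 7→Abara, Mar 9→Cruz, Mar 10→Cruz.
Loads: Cruz 3/3, Haddad 1/1, Olsen 1/1, Abara 2/2.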